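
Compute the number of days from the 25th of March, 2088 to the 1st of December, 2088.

March 2088: 31 − 25 = 6 days remain.
Then April (30), May (31), June (30), July (31), August (31), September (30), October (31), November (30): 30 + 31 + 30 + 31 + 31 + 30 + 31 + 30 = 244 days.
December 1, 2088: 1 day.
Total: 6 + 244 + 1 = 251 days.

251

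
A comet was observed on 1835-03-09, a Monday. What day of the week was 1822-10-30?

Count forward from the earlier date (October 30, 1822) to the later (March 9, 1835):
From October 30, 1822 to October 30, 1834: 12 years, of which 3 contain a Feb 29 — 9×365 + 3×366 = 4383 days.
October 1834: 31 − 30 = 1 day remains.
Then November (30), December (31), January (31), February 1835 (28): 30 + 31 + 31 + 28 = 120 days.
March 1–9, 1835: 9 days.
Residual: 130 days.
Total: 4513 days.
4513 mod 7 = 5, so 5 days before Monday is Wednesday.

Wednesday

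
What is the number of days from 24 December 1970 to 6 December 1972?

713

December 24, 1970 → December 24, 1971: 365 days.
December 1971: 31 − 24 = 7 days remain.
Then 11 full months totalling 335 days.
December 1–6, 1972: 6 days.
Residual: 348 days.
Total: 713 days.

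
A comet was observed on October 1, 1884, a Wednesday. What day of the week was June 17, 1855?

Sunday

Count forward from the earlier date (June 17, 1855) to the later (October 1, 1884):
Day-of-year of June 17, 1855: 168.
Day-of-year of October 1, 1884: 275.
1855 has 365 days, so 365 − 168 = 197 days remain in 1855.
Full years 1856–1883: 21 common + 7 leap = 21×365 + 7×366 = 10227 days.
Total: 197 + 10227 + 275 = 10699 days.
10699 mod 7 = 3, so 3 days before Wednesday is Sunday.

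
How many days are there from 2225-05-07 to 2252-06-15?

From May 7, 2225 to May 7, 2252: 27 years, of which 7 contain a Feb 29 — 20×365 + 7×366 = 9862 days.
May 2252: 31 − 7 = 24 days remain.
June 1–15, 2252: 15 days.
Residual: 39 days.
Total: 9901 days.

9901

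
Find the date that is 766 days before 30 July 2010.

24 June 2008

Count 766 days before July 30, 2010:
June 24, 2008 → June 24, 2009: 365 days.
June 24, 2009 → June 24, 2010: 365 days.
June 2010: 30 − 24 = 6 days remain.
July 1–30, 2010: 30 days.
Residual: 36 days.
Total: 766 days.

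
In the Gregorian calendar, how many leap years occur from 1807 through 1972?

Years divisible by 4: 1808, 1812, …, 1972 — 42 in all.
Of these, 1900 is divisible by 100 but not 400, so not leap.
Leap years: 42 − 1 = 41.

41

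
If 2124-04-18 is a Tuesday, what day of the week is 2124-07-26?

Wednesday

April 2124: 30 − 18 = 12 days remain.
Then May (31), June (30): 31 + 30 = 61 days.
July 1–26, 2124: 26 days.
Total: 12 + 61 + 26 = 99 days.
99 mod 7 = 1, so 1 day after Tuesday is Wednesday.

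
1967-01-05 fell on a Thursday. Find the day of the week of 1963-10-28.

Monday

Count forward from the earlier date (October 28, 1963) to the later (January 5, 1967):
Day-of-year of October 28, 1963: 301.
Day-of-year of January 5, 1967: 5.
1963 has 365 days, so 365 − 301 = 64 days remain in 1963.
Full years: 1964: 366; 1965: 365; 1966: 365. Sum = 1096.
Total: 64 + 1096 + 5 = 1165 days.
1165 mod 7 = 3, so 3 days before Thursday is Monday.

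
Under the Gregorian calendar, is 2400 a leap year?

Yes

2400 is a leap year (divisible by 400).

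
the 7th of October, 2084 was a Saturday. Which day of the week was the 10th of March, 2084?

Count forward from the earlier date (March 10, 2084) to the later (October 7, 2084):
March 2084: 31 − 10 = 21 days remain.
Then April (30), May (31), June (30), July (31), August (31), September (30): 30 + 31 + 30 + 31 + 31 + 30 = 183 days.
October 1–7, 2084: 7 days.
Total: 21 + 183 + 7 = 211 days.
211 mod 7 = 1, so 1 day before Saturday is Friday.

Friday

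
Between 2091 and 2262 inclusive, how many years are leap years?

41

Years divisible by 4: 2092, 2096, …, 2260 — 43 in all.
Of these, 2100, 2200 are divisible by 100 but not 400, so not leap.
Leap years: 43 − 2 = 41.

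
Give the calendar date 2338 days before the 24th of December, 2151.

the 30th of July, 2145

Count 2338 days before December 24, 2151:
Day-of-year of July 30, 2145: 211.
Day-of-year of December 24, 2151: 358.
2145 has 365 days, so 365 − 211 = 154 days remain in 2145.
Full years: 2146: 365; 2147: 365; 2148: 366; 2149: 365; 2150: 365. Sum = 1826.
Total: 154 + 1826 + 358 = 2338 days.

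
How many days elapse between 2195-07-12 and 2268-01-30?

26499

From July 12, 2195 to July 12, 2267: 72 years, of which 17 contain a Feb 29 — 55×365 + 17×366 = 26297 days.
(2200 is not a leap year (divisible by 100 but not 400).)
July 2267: 31 − 12 = 19 days remain.
Then August (31), September (30), October (31), November (30), December (31): 31 + 30 + 31 + 30 + 31 = 153 days.
January 1–30, 2268: 30 days.
Residual: 202 days.
Total: 26499 days.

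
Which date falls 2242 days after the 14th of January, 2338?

the 5th of March, 2344

Count 2242 days after January 14, 2338:
January 14, 2338 → January 14, 2339: 365 days.
January 14, 2339 → January 14, 2340: 365 days.
January 14, 2340 → January 14, 2341: 366 days (2340 is a leap year).
January 14, 2341 → January 14, 2342: 365 days.
January 14, 2342 → January 14, 2343: 365 days.
January 14, 2343 → January 14, 2344: 365 days.
January 2344: 31 − 14 = 17 days remain.
Then February 2344 (29): 29 days.
March 1–5, 2344: 5 days.
Residual: 51 days.
Total: 2242 days.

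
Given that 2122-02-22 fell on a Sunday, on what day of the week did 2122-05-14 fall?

February 2122: 28 − 22 = 6 days remain (2122 is not a leap year, so February has 28 days).
Then March (31), April (30): 31 + 30 = 61 days.
May 1–14, 2122: 14 days.
Total: 6 + 61 + 14 = 81 days.
81 mod 7 = 4, so 4 days after Sunday is Thursday.

Thursday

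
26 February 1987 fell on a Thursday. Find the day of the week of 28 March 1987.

Saturday

February 1987: 28 − 26 = 2 days remain (1987 is not a leap year, so February has 28 days).
March 1–28, 1987: 28 days.
Total: 2 + 28 = 30 days.
30 mod 7 = 2, so 2 days after Thursday is Saturday.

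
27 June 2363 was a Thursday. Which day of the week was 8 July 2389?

Saturday

From June 27, 2363 to June 27, 2389: 26 years, of which 7 contain a Feb 29 — 19×365 + 7×366 = 9497 days.
June 2389: 30 − 27 = 3 days remain.
July 1–8, 2389: 8 days.
Residual: 11 days.
Total: 9508 days.
9508 mod 7 = 2, so 2 days after Thursday is Saturday.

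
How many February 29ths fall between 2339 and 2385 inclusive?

12

Years divisible by 4 in [2339, 2385]: 2340, 2344, 2348, 2352, 2356, 2360, 2364, 2368, 2372, 2376, 2380, 2384.
No century exceptions apply. Count: 12.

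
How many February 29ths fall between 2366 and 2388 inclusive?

Years divisible by 4 in [2366, 2388]: 2368, 2372, 2376, 2380, 2384, 2388.
No century exceptions apply. Count: 6.

6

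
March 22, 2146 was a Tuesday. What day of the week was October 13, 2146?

March 2146: 31 − 22 = 9 days remain.
Then April (30), May (31), June (30), July (31), August (31), September (30): 30 + 31 + 30 + 31 + 31 + 30 = 183 days.
October 1–13, 2146: 13 days.
Total: 9 + 183 + 13 = 205 days.
205 mod 7 = 2, so 2 days after Tuesday is Thursday.

Thursday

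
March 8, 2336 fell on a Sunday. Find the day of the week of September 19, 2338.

Monday

March 8, 2336 → March 8, 2337: 365 days.
March 8, 2337 → March 8, 2338: 365 days.
March 2338: 31 − 8 = 23 days remain.
Then April (30), May (31), June (30), July (31), August (31): 30 + 31 + 30 + 31 + 31 = 153 days.
September 1–19, 2338: 19 days.
Residual: 195 days.
Total: 925 days.
925 mod 7 = 1, so 1 day after Sunday is Monday.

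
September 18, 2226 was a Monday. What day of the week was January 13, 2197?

Count forward from the earlier date (January 13, 2197) to the later (September 18, 2226):
Day-of-year of January 13, 2197: 13.
Day-of-year of September 18, 2226: 261.
2197 has 365 days, so 365 − 13 = 352 days remain in 2197.
Full years 2198–2225: 22 common + 6 leap = 22×365 + 6×366 = 10226 days.
Total: 352 + 10226 + 261 = 10839 days.
10839 mod 7 = 3, so 3 days before Monday is Friday.

Friday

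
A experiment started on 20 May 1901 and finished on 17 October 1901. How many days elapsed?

150

May 1901: 31 − 20 = 11 days remain.
Then June (30), July (31), August (31), September (30): 30 + 31 + 31 + 30 = 122 days.
October 1–17, 1901: 17 days.
Total: 11 + 122 + 17 = 150 days.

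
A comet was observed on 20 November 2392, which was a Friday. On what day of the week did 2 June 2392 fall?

Tuesday

Count forward from the earlier date (June 2, 2392) to the later (November 20, 2392):
June 2392: 30 − 2 = 28 days remain.
Then July (31), August (31), September (30), October (31): 31 + 31 + 30 + 31 = 123 days.
November 1–20, 2392: 20 days.
Total: 28 + 123 + 20 = 171 days.
171 mod 7 = 3, so 3 days before Friday is Tuesday.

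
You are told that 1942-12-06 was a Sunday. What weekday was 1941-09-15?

Monday

Count forward from the earlier date (September 15, 1941) to the later (December 6, 1942):
September 15, 1941 → September 15, 1942: 365 days.
September 1942: 30 − 15 = 15 days remain.
Then October (31), November (30): 31 + 30 = 61 days.
December 1–6, 1942: 6 days.
Residual: 82 days.
Total: 447 days.
447 mod 7 = 6, so 6 days before Sunday is Monday.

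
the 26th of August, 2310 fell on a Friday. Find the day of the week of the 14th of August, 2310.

Sunday

Count forward from the earlier date (August 14, 2310) to the later (August 26, 2310):
Within August 2310: 26 − 14 = 12 days.
12 mod 7 = 5, so 5 days before Friday is Sunday.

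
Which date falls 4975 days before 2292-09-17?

2279-02-03

Count 4975 days before September 17, 2292:
From February 3, 2279 to February 3, 2292: 13 years, of which 3 contain a Feb 29 — 10×365 + 3×366 = 4748 days.
February 2292: 29 − 3 = 26 days remain (2292 is a leap year, so February has 29 days).
Then March (31), April (30), May (31), June (30), July (31), August (31): 31 + 30 + 31 + 30 + 31 + 31 = 184 days.
September 1–17, 2292: 17 days.
Residual: 227 days.
Total: 4975 days.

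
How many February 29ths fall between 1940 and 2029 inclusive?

Years divisible by 4: 1940, 1944, …, 2028 — 23 in all.
2000 is divisible by 400, so still leap.
No century exceptions apply. Count: 23.

23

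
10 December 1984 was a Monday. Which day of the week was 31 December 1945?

Count forward from the earlier date (December 31, 1945) to the later (December 10, 1984):
From December 31, 1945 to December 31, 1983: 38 years, of which 9 contain a Feb 29 — 29×365 + 9×366 = 13879 days.
December 1983: 31 − 31 = 0 days remain.
Then 11 full months totalling 335 days.
December 1–10, 1984: 10 days.
Residual: 345 days.
Total: 14224 days.
14224 is a multiple of 7, so 31 December 1945 falls on the same weekday: Monday.

Monday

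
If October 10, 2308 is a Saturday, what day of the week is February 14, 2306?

Count forward from the earlier date (February 14, 2306) to the later (October 10, 2308):
Day-of-year of February 14, 2306: 45.
Day-of-year of October 10, 2308: 284.
2306 has 365 days, so 365 − 45 = 320 days remain in 2306.
Full years: 2307: 365. Sum = 365.
Total: 320 + 365 + 284 = 969 days.
969 mod 7 = 3, so 3 days before Saturday is Wednesday.

Wednesday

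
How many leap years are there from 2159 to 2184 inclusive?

7

Years divisible by 4 in [2159, 2184]: 2160, 2164, 2168, 2172, 2176, 2180, 2184.
No century exceptions apply. Count: 7.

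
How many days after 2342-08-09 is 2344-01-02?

August 2342: 31 − 9 = 22 days remain.
Then 16 full months totalling 487 days.
January 1–2, 2344: 2 days.
Total: 22 + 487 + 2 = 511 days.

511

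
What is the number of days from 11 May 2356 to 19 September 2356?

131

May 2356: 31 − 11 = 20 days remain.
Then June (30), July (31), August (31): 30 + 31 + 31 = 92 days.
September 1–19, 2356: 19 days.
Total: 20 + 92 + 19 = 131 days.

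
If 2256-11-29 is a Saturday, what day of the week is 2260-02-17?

November 29, 2256 → November 29, 2257: 365 days.
November 29, 2257 → November 29, 2258: 365 days.
November 29, 2258 → November 29, 2259: 365 days.
November 2259: 30 − 29 = 1 day remains.
Then December (31), January (31): 31 + 31 = 62 days.
February 1–17, 2260: 17 days (2260 is a leap year).
Residual: 80 days.
Total: 1175 days.
1175 mod 7 = 6, so 6 days after Saturday is Friday.

Friday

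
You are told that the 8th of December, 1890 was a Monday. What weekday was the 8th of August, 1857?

Saturday

Count forward from the earlier date (August 8, 1857) to the later (December 8, 1890):
From August 8, 1857 to August 8, 1890: 33 years, of which 8 contain a Feb 29 — 25×365 + 8×366 = 12053 days.
August 1890: 31 − 8 = 23 days remain.
Then September (30), October (31), November (30): 30 + 31 + 30 = 91 days.
December 1–8, 1890: 8 days.
Residual: 122 days.
Total: 12175 days.
12175 mod 7 = 2, so 2 days before Monday is Saturday.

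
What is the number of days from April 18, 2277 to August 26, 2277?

130

April 2277: 30 − 18 = 12 days remain.
Then May (31), June (30), July (31): 31 + 30 + 31 = 92 days.
August 1–26, 2277: 26 days.
Total: 12 + 92 + 26 = 130 days.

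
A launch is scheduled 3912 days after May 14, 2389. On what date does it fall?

January 29, 2400

Count 3912 days after May 14, 2389:
From May 14, 2389 to May 14, 2399: 10 years, of which 2 contain a Feb 29 — 8×365 + 2×366 = 3652 days.
May 2399: 31 − 14 = 17 days remain.
Then June (30), July (31), August (31), September (30), October (31), November (30), December (31): 30 + 31 + 31 + 30 + 31 + 30 + 31 = 214 days.
January 1–29, 2400: 29 days.
Residual: 260 days.
Total: 3912 days.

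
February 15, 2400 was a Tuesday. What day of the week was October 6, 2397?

Count forward from the earlier date (October 6, 2397) to the later (February 15, 2400):
Day-of-year of October 6, 2397: 279.
Day-of-year of February 15, 2400: 46.
2397 has 365 days, so 365 − 279 = 86 days remain in 2397.
Full years: 2398: 365; 2399: 365. Sum = 730.
Total: 86 + 730 + 46 = 862 days.
862 mod 7 = 1, so 1 day before Tuesday is Monday.

Monday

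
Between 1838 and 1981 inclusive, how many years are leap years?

Years divisible by 4: 1840, 1844, …, 1980 — 36 in all.
Of these, 1900 is divisible by 100 but not 400, so not leap.
Leap years: 36 − 1 = 35.

35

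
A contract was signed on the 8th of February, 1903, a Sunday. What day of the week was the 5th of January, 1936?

Sunday

Day-of-year of February 8, 1903: 39.
Day-of-year of January 5, 1936: 5.
1903 has 365 days, so 365 − 39 = 326 days remain in 1903.
Full years 1904–1935: 24 common + 8 leap = 24×365 + 8×366 = 11688 days.
Total: 326 + 11688 + 5 = 12019 days.
12019 is a multiple of 7, so the 5th of January, 1936 falls on the same weekday: Sunday.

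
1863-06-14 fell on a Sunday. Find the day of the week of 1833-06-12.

Wednesday

Count forward from the earlier date (June 12, 1833) to the later (June 14, 1863):
Day-of-year of June 12, 1833: 163.
Day-of-year of June 14, 1863: 165.
1833 has 365 days, so 365 − 163 = 202 days remain in 1833.
Full years 1834–1862: 22 common + 7 leap = 22×365 + 7×366 = 10592 days.
Total: 202 + 10592 + 165 = 10959 days.
10959 mod 7 = 4, so 4 days before Sunday is Wednesday.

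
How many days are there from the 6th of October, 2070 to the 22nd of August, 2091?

Day-of-year of October 6, 2070: 279.
Day-of-year of August 22, 2091: 234.
2070 has 365 days, so 365 − 279 = 86 days remain in 2070.
Full years 2071–2090: 15 common + 5 leap = 15×365 + 5×366 = 7305 days.
Total: 86 + 7305 + 234 = 7625 days.

7625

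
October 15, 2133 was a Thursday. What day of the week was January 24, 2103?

Wednesday

Count forward from the earlier date (January 24, 2103) to the later (October 15, 2133):
From January 24, 2103 to January 24, 2133: 30 years, of which 8 contain a Feb 29 — 22×365 + 8×366 = 10958 days.
January 2133: 31 − 24 = 7 days remain.
Then February 2133 (28), March (31), April (30), May (31), June (30), July (31), August (31), September (30): 28 + 31 + 30 + 31 + 30 + 31 + 31 + 30 = 242 days.
October 1–15, 2133: 15 days.
Residual: 264 days.
Total: 11222 days.
11222 mod 7 = 1, so 1 day before Thursday is Wednesday.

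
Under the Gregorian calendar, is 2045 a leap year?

2045 is not a leap year.

No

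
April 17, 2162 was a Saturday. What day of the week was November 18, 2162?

April 2162: 30 − 17 = 13 days remain.
Then May (31), June (30), July (31), August (31), September (30), October (31): 31 + 30 + 31 + 31 + 30 + 31 = 184 days.
November 1–18, 2162: 18 days.
Total: 13 + 184 + 18 = 215 days.
215 mod 7 = 5, so 5 days after Saturday is Thursday.

Thursday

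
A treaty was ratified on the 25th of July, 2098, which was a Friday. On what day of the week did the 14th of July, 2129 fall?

From July 25, 2098 to July 25, 2128: 30 years, of which 7 contain a Feb 29 — 23×365 + 7×366 = 10957 days.
(2100 is not a leap year (divisible by 100 but not 400).)
July 2128: 31 − 25 = 6 days remain.
Then 11 full months totalling 334 days.
July 1–14, 2129: 14 days.
Residual: 354 days.
Total: 11311 days.
11311 mod 7 = 6, so 6 days after Friday is Thursday.

Thursday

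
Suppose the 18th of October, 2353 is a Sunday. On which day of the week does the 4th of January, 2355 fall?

October 2353: 31 − 18 = 13 days remain.
Then 14 full months totalling 426 days.
January 1–4, 2355: 4 days.
Total: 13 + 426 + 4 = 443 days.
443 mod 7 = 2, so 2 days after Sunday is Tuesday.

Tuesday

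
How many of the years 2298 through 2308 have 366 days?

2

Years divisible by 4 in [2298, 2308]: 2300, 2304, 2308.
Of these, 2300 is divisible by 100 but not 400, so not leap.
Leap years: 3 − 1 = 2.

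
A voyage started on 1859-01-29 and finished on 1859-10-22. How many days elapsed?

266

January 1859: 31 − 29 = 2 days remain.
Then February 1859 (28), March (31), April (30), May (31), June (30), July (31), August (31), September (30): 28 + 31 + 30 + 31 + 30 + 31 + 31 + 30 = 242 days.
October 1–22, 1859: 22 days.
Total: 2 + 242 + 22 = 266 days.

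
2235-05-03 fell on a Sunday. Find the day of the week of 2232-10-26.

Count forward from the earlier date (October 26, 2232) to the later (May 3, 2235):
October 26, 2232 → October 26, 2233: 365 days.
October 26, 2233 → October 26, 2234: 365 days.
October 2234: 31 − 26 = 5 days remain.
Then November (30), December (31), January (31), February 2235 (28), March (31), April (30): 30 + 31 + 31 + 28 + 31 + 30 = 181 days.
May 1–3, 2235: 3 days.
Residual: 189 days.
Total: 919 days.
919 mod 7 = 2, so 2 days before Sunday is Friday.

Friday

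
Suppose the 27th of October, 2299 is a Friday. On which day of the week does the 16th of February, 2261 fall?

Saturday

Count forward from the earlier date (February 16, 2261) to the later (October 27, 2299):
Day-of-year of February 16, 2261: 47.
Day-of-year of October 27, 2299: 300.
2261 has 365 days, so 365 − 47 = 318 days remain in 2261.
Full years 2262–2298: 28 common + 9 leap = 28×365 + 9×366 = 13514 days.
Total: 318 + 13514 + 300 = 14132 days.
14132 mod 7 = 6, so 6 days before Friday is Saturday.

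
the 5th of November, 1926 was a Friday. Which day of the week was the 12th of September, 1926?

Count forward from the earlier date (September 12, 1926) to the later (November 5, 1926):
September 1926: 30 − 12 = 18 days remain.
Then October (31): 31 days.
November 1–5, 1926: 5 days.
Total: 18 + 31 + 5 = 54 days.
54 mod 7 = 5, so 5 days before Friday is Sunday.

Sunday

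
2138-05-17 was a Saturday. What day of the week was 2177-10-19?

Sunday

From May 17, 2138 to May 17, 2177: 39 years, of which 10 contain a Feb 29 — 29×365 + 10×366 = 14245 days.
May 2177: 31 − 17 = 14 days remain.
Then June (30), July (31), August (31), September (30): 30 + 31 + 31 + 30 = 122 days.
October 1–19, 2177: 19 days.
Residual: 155 days.
Total: 14400 days.
14400 mod 7 = 1, so 1 day after Saturday is Sunday.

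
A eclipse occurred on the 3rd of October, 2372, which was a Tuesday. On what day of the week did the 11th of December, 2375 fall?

Day-of-year of October 3, 2372: 277.
Day-of-year of December 11, 2375: 345.
2372 has 366 days, so 366 − 277 = 89 days remain in 2372.
Full years: 2373: 365; 2374: 365. Sum = 730.
Total: 89 + 730 + 345 = 1164 days.
1164 mod 7 = 2, so 2 days after Tuesday is Thursday.

Thursday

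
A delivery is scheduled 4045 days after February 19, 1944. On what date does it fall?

March 18, 1955

Count 4045 days after February 19, 1944:
From February 19, 1944 to February 19, 1955: 11 years, of which 3 contain a Feb 29 — 8×365 + 3×366 = 4018 days.
February 1955: 28 − 19 = 9 days remain (1955 is not a leap year, so February has 28 days).
March 1–18, 1955: 18 days.
Residual: 27 days.
Total: 4045 days.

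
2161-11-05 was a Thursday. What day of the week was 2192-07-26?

Thursday

From November 5, 2161 to November 5, 2191: 30 years, of which 7 contain a Feb 29 — 23×365 + 7×366 = 10957 days.
November 2191: 30 − 5 = 25 days remain.
Then December (31), January (31), February 2192 (29), March (31), April (30), May (31), June (30): 31 + 31 + 29 + 31 + 30 + 31 + 30 = 213 days.
July 1–26, 2192: 26 days.
Residual: 264 days.
Total: 11221 days.
11221 is a multiple of 7, so 2192-07-26 falls on the same weekday: Thursday.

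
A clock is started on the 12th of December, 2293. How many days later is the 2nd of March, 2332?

13959

Day-of-year of December 12, 2293: 346.
Day-of-year of March 2, 2332: 62.
2293 has 365 days, so 365 − 346 = 19 days remain in 2293.
Full years 2294–2331: 30 common + 8 leap = 30×365 + 8×366 = 13878 days.
Total: 19 + 13878 + 62 = 13959 days.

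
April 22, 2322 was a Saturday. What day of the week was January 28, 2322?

Count forward from the earlier date (January 28, 2322) to the later (April 22, 2322):
January 2322: 31 − 28 = 3 days remain.
Then February 2322 (28), March (31): 28 + 31 = 59 days.
April 1–22, 2322: 22 days.
Total: 3 + 59 + 22 = 84 days.
84 is a multiple of 7, so January 28, 2322 falls on the same weekday: Saturday.

Saturday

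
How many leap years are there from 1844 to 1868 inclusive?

7

Years divisible by 4 in [1844, 1868]: 1844, 1848, 1852, 1856, 1860, 1864, 1868.
No century exceptions apply. Count: 7.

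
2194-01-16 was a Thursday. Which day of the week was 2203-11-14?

Day-of-year of January 16, 2194: 16.
Day-of-year of November 14, 2203: 318.
2194 has 365 days, so 365 − 16 = 349 days remain in 2194.
Full years 2195–2202: 7 common + 1 leap = 7×365 + 1×366 = 2921 days.
Total: 349 + 2921 + 318 = 3588 days.
3588 mod 7 = 4, so 4 days after Thursday is Monday.

Monday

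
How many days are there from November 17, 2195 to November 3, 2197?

November 2195: 30 − 17 = 13 days remain.
Then 23 full months totalling 701 days.
November 1–3, 2197: 3 days.
Total: 13 + 701 + 3 = 717 days.

717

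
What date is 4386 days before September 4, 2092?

September 1, 2080

Count 4386 days before September 4, 2092:
From September 1, 2080 to September 1, 2092: 12 years, of which 3 contain a Feb 29 — 9×365 + 3×366 = 4383 days.
Within September 2092: 4 − 1 = 3 days.
Total: 4386 days.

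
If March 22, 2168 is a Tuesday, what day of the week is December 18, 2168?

March 2168: 31 − 22 = 9 days remain.
Then April (30), May (31), June (30), July (31), August (31), September (30), October (31), November (30): 30 + 31 + 30 + 31 + 31 + 30 + 31 + 30 = 244 days.
December 1–18, 2168: 18 days.
Total: 9 + 244 + 18 = 271 days.
271 mod 7 = 5, so 5 days after Tuesday is Sunday.

Sunday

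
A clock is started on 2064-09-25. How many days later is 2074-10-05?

3662

From September 25, 2064 to September 25, 2074: 10 years, of which 2 contain a Feb 29 — 8×365 + 2×366 = 3652 days.
September 2074: 30 − 25 = 5 days remain.
October 1–5, 2074: 5 days.
Residual: 10 days.
Total: 3662 days.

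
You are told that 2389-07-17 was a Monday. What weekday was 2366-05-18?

Wednesday

Count forward from the earlier date (May 18, 2366) to the later (July 17, 2389):
Day-of-year of May 18, 2366: 138.
Day-of-year of July 17, 2389: 198.
2366 has 365 days, so 365 − 138 = 227 days remain in 2366.
Full years 2367–2388: 16 common + 6 leap = 16×365 + 6×366 = 8036 days.
Total: 227 + 8036 + 198 = 8461 days.
8461 mod 7 = 5, so 5 days before Monday is Wednesday.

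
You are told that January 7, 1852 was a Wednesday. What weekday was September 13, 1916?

Wednesday

From January 7, 1852 to January 7, 1916: 64 years, of which 15 contain a Feb 29 — 49×365 + 15×366 = 23375 days.
(1900 is not a leap year (divisible by 100 but not 400).)
January 1916: 31 − 7 = 24 days remain.
Then February 1916 (29), March (31), April (30), May (31), June (30), July (31), August (31): 29 + 31 + 30 + 31 + 30 + 31 + 31 = 213 days.
September 1–13, 1916: 13 days.
Residual: 250 days.
Total: 23625 days.
23625 is a multiple of 7, so September 13, 1916 falls on the same weekday: Wednesday.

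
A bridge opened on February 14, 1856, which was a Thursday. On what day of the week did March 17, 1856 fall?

Monday

February 1856: 29 − 14 = 15 days remain (1856 is a leap year, so February has 29 days).
March 1–17, 1856: 17 days.
Total: 15 + 17 = 32 days.
32 mod 7 = 4, so 4 days after Thursday is Monday.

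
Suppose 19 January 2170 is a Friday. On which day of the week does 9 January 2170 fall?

Count forward from the earlier date (January 9, 2170) to the later (January 19, 2170):
Within January 2170: 19 − 9 = 10 days.
10 mod 7 = 3, so 3 days before Friday is Tuesday.

Tuesday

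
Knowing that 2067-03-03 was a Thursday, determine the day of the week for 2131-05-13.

Sunday

From March 3, 2067 to March 3, 2131: 64 years, of which 15 contain a Feb 29 — 49×365 + 15×366 = 23375 days.
(2100 is not a leap year (divisible by 100 but not 400).)
March 2131: 31 − 3 = 28 days remain.
Then April (30): 30 days.
May 1–13, 2131: 13 days.
Residual: 71 days.
Total: 23446 days.
23446 mod 7 = 3, so 3 days after Thursday is Sunday.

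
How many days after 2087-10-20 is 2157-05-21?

From October 20, 2087 to October 20, 2156: 69 years, of which 17 contain a Feb 29 — 52×365 + 17×366 = 25202 days.
(2100 is not a leap year (divisible by 100 but not 400).)
October 2156: 31 − 20 = 11 days remain.
Then November (30), December (31), January (31), February 2157 (28), March (31), April (30): 30 + 31 + 31 + 28 + 31 + 30 = 181 days.
May 1–21, 2157: 21 days.
Residual: 213 days.
Total: 25415 days.

25415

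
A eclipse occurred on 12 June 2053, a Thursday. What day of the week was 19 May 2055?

Wednesday

June 2053: 30 − 12 = 18 days remain.
Then 22 full months totalling 669 days.
May 1–19, 2055: 19 days.
Total: 18 + 669 + 19 = 706 days.
706 mod 7 = 6, so 6 days after Thursday is Wednesday.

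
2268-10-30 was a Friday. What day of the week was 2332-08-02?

From October 30, 2268 to October 30, 2331: 63 years, of which 14 contain a Feb 29 — 49×365 + 14×366 = 23009 days.
(2300 is not a leap year (divisible by 100 but not 400).)
October 2331: 31 − 30 = 1 day remains.
Then 9 full months totalling 274 days.
August 1–2, 2332: 2 days.
Residual: 277 days.
Total: 23286 days.
23286 mod 7 = 4, so 4 days after Friday is Tuesday.

Tuesday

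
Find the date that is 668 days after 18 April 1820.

15 February 1822

Count 668 days after April 18, 1820:
Day-of-year of April 18, 1820: 109.
Day-of-year of February 15, 1822: 46.
1820 has 366 days, so 366 − 109 = 257 days remain in 1820.
Full years: 1821: 365. Sum = 365.
Total: 257 + 365 + 46 = 668 days.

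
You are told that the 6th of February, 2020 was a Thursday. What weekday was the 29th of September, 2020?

Tuesday

February 2020: 29 − 6 = 23 days remain (2020 is a leap year, so February has 29 days).
Then March (31), April (30), May (31), June (30), July (31), August (31): 31 + 30 + 31 + 30 + 31 + 31 = 184 days.
September 1–29, 2020: 29 days.
Total: 23 + 184 + 29 = 236 days.
236 mod 7 = 5, so 5 days after Thursday is Tuesday.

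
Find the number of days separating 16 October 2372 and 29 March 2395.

8199

Day-of-year of October 16, 2372: 290.
Day-of-year of March 29, 2395: 88.
2372 has 366 days, so 366 − 290 = 76 days remain in 2372.
Full years 2373–2394: 17 common + 5 leap = 17×365 + 5×366 = 8035 days.
Total: 76 + 8035 + 88 = 8199 days.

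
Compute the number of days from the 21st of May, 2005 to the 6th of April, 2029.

From May 21, 2005 to May 21, 2028: 23 years, of which 6 contain a Feb 29 — 17×365 + 6×366 = 8401 days.
May 2028: 31 − 21 = 10 days remain.
Then 10 full months totalling 304 days.
April 1–6, 2029: 6 days.
Residual: 320 days.
Total: 8721 days.

8721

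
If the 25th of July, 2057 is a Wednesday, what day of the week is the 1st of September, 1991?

Sunday

Count forward from the earlier date (September 1, 1991) to the later (July 25, 2057):
From September 1, 1991 to September 1, 2056: 65 years, of which 17 contain a Feb 29 — 48×365 + 17×366 = 23742 days.
(2000 is a leap year (divisible by 400).)
September 2056: 30 − 1 = 29 days remain.
Then 9 full months totalling 273 days.
July 1–25, 2057: 25 days.
Residual: 327 days.
Total: 24069 days.
24069 mod 7 = 3, so 3 days before Wednesday is Sunday.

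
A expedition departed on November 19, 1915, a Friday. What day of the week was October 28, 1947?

From November 19, 1915 to November 19, 1946: 31 years, of which 8 contain a Feb 29 — 23×365 + 8×366 = 11323 days.
November 1946: 30 − 19 = 11 days remain.
Then 10 full months totalling 304 days.
October 1–28, 1947: 28 days.
Residual: 343 days.
Total: 11666 days.
11666 mod 7 = 4, so 4 days after Friday is Tuesday.

Tuesday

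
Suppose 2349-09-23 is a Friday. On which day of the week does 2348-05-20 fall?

Count forward from the earlier date (May 20, 2348) to the later (September 23, 2349):
May 20, 2348 → May 20, 2349: 365 days.
May 2349: 31 − 20 = 11 days remain.
Then June (30), July (31), August (31): 30 + 31 + 31 = 92 days.
September 1–23, 2349: 23 days.
Residual: 126 days.
Total: 491 days.
491 mod 7 = 1, so 1 day before Friday is Thursday.

Thursday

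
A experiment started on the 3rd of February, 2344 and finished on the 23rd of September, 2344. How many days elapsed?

February 2344: 29 − 3 = 26 days remain (2344 is a leap year, so February has 29 days).
Then March (31), April (30), May (31), June (30), July (31), August (31): 31 + 30 + 31 + 30 + 31 + 31 = 184 days.
September 1–23, 2344: 23 days.
Total: 26 + 184 + 23 = 233 days.

233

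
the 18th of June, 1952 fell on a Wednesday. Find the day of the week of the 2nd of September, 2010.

Day-of-year of June 18, 1952: 170.
Day-of-year of September 2, 2010: 245.
1952 has 366 days, so 366 − 170 = 196 days remain in 1952.
Full years 1953–2009: 43 common + 14 leap = 43×365 + 14×366 = 20819 days.
Total: 196 + 20819 + 245 = 21260 days.
21260 mod 7 = 1, so 1 day after Wednesday is Thursday.

Thursday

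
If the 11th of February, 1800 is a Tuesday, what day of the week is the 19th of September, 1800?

Friday

February 1800: 28 − 11 = 17 days remain (1800 is not a leap year (divisible by 100 but not 400), so February has 28 days).
Then March (31), April (30), May (31), June (30), July (31), August (31): 31 + 30 + 31 + 30 + 31 + 31 = 184 days.
September 1–19, 1800: 19 days.
Total: 17 + 184 + 19 = 220 days.
220 mod 7 = 3, so 3 days after Tuesday is Friday.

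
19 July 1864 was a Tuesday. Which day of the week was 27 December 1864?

July 1864: 31 − 19 = 12 days remain.
Then August (31), September (30), October (31), November (30): 31 + 30 + 31 + 30 = 122 days.
December 1–27, 1864: 27 days.
Total: 12 + 122 + 27 = 161 days.
161 is a multiple of 7, so 27 December 1864 falls on the same weekday: Tuesday.

Tuesday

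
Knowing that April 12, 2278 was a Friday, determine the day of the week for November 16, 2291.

Monday

From April 12, 2278 to April 12, 2291: 13 years, of which 3 contain a Feb 29 — 10×365 + 3×366 = 4748 days.
April 2291: 30 − 12 = 18 days remain.
Then May (31), June (30), July (31), August (31), September (30), October (31): 31 + 30 + 31 + 31 + 30 + 31 = 184 days.
November 1–16, 2291: 16 days.
Residual: 218 days.
Total: 4966 days.
4966 mod 7 = 3, so 3 days after Friday is Monday.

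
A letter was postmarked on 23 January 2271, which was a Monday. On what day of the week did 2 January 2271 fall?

Count forward from the earlier date (January 2, 2271) to the later (January 23, 2271):
Within January 2271: 23 − 2 = 21 days.
21 is a multiple of 7, so 2 January 2271 falls on the same weekday: Monday.

Monday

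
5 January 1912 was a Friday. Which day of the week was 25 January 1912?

Within January 1912: 25 − 5 = 20 days.
20 mod 7 = 6, so 6 days after Friday is Thursday.

Thursday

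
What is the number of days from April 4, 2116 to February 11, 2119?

1043

Day-of-year of April 4, 2116: 95.
Day-of-year of February 11, 2119: 42.
2116 has 366 days, so 366 − 95 = 271 days remain in 2116.
Full years: 2117: 365; 2118: 365. Sum = 730.
Total: 271 + 730 + 42 = 1043 days.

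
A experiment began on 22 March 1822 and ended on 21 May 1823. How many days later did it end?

March 22, 1822 → March 22, 1823: 365 days.
March 1823: 31 − 22 = 9 days remain.
Then April (30): 30 days.
May 1–21, 1823: 21 days.
Residual: 60 days.
Total: 425 days.

425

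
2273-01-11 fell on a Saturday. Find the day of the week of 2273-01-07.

Count forward from the earlier date (January 7, 2273) to the later (January 11, 2273):
Within January 2273: 11 − 7 = 4 days.
4 mod 7 = 4, so 4 days before Saturday is Tuesday.

Tuesday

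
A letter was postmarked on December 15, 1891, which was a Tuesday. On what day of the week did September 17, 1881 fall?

Saturday

Count forward from the earlier date (September 17, 1881) to the later (December 15, 1891):
Day-of-year of September 17, 1881: 260.
Day-of-year of December 15, 1891: 349.
1881 has 365 days, so 365 − 260 = 105 days remain in 1881.
Full years 1882–1890: 7 common + 2 leap = 7×365 + 2×366 = 3287 days.
Total: 105 + 3287 + 349 = 3741 days.
3741 mod 7 = 3, so 3 days before Tuesday is Saturday.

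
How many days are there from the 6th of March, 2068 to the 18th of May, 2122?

19795

From March 6, 2068 to March 6, 2122: 54 years, of which 12 contain a Feb 29 — 42×365 + 12×366 = 19722 days.
(2100 is not a leap year (divisible by 100 but not 400).)
March 2122: 31 − 6 = 25 days remain.
Then April (30): 30 days.
May 1–18, 2122: 18 days.
Residual: 73 days.
Total: 19795 days.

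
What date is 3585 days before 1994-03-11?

1984-05-17

Count 3585 days before March 11, 1994:
Day-of-year of May 17, 1984: 138.
Day-of-year of March 11, 1994: 70.
1984 has 366 days, so 366 − 138 = 228 days remain in 1984.
Full years 1985–1993: 7 common + 2 leap = 7×365 + 2×366 = 3287 days.
Total: 228 + 3287 + 70 = 3585 days.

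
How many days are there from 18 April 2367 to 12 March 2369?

694

April 2367: 30 − 18 = 12 days remain.
Then 22 full months totalling 670 days.
March 1–12, 2369: 12 days.
Total: 12 + 670 + 12 = 694 days.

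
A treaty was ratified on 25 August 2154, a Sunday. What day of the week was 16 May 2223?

Friday

Day-of-year of August 25, 2154: 237.
Day-of-year of May 16, 2223: 136.
2154 has 365 days, so 365 − 237 = 128 days remain in 2154.
Full years 2155–2222: 52 common + 16 leap = 52×365 + 16×366 = 24836 days.
Total: 128 + 24836 + 136 = 25100 days.
25100 mod 7 = 5, so 5 days after Sunday is Friday.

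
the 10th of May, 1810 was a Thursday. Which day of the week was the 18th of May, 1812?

May 1810: 31 − 10 = 21 days remain.
Then 23 full months totalling 700 days.
May 1–18, 1812: 18 days.
Total: 21 + 700 + 18 = 739 days.
739 mod 7 = 4, so 4 days after Thursday is Monday.

Monday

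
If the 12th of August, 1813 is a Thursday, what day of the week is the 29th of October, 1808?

Saturday

Count forward from the earlier date (October 29, 1808) to the later (August 12, 1813):
October 29, 1808 → October 29, 1809: 365 days.
October 29, 1809 → October 29, 1810: 365 days.
October 29, 1810 → October 29, 1811: 365 days.
October 29, 1811 → October 29, 1812: 366 days (1812 is a leap year).
October 1812: 31 − 29 = 2 days remain.
Then 9 full months totalling 273 days.
August 1–12, 1813: 12 days.
Residual: 287 days.
Total: 1748 days.
1748 mod 7 = 5, so 5 days before Thursday is Saturday.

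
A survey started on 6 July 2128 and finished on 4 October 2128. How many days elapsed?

90

July 2128: 31 − 6 = 25 days remain.
Then August (31), September (30): 31 + 30 = 61 days.
October 1–4, 2128: 4 days.
Total: 25 + 61 + 4 = 90 days.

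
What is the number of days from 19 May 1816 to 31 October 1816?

May 1816: 31 − 19 = 12 days remain.
Then June (30), July (31), August (31), September (30): 30 + 31 + 31 + 30 = 122 days.
October 1–31, 1816: 31 days.
Total: 12 + 122 + 31 = 165 days.

165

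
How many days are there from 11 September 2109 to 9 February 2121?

Day-of-year of September 11, 2109: 254.
Day-of-year of February 9, 2121: 40.
2109 has 365 days, so 365 − 254 = 111 days remain in 2109.
Full years 2110–2120: 8 common + 3 leap = 8×365 + 3×366 = 4018 days.
Total: 111 + 4018 + 40 = 4169 days.

4169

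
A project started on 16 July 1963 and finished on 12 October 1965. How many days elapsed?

819

July 16, 1963 → July 16, 1964: 366 days (1964 is a leap year).
July 16, 1964 → July 16, 1965: 365 days.
July 1965: 31 − 16 = 15 days remain.
Then August (31), September (30): 31 + 30 = 61 days.
October 1–12, 1965: 12 days.
Residual: 88 days.
Total: 819 days.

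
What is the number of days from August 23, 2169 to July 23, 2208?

From August 23, 2169 to August 23, 2207: 38 years, of which 8 contain a Feb 29 — 30×365 + 8×366 = 13878 days.
(2200 is not a leap year (divisible by 100 but not 400).)
August 2207: 31 − 23 = 8 days remain.
Then 10 full months totalling 304 days.
July 1–23, 2208: 23 days.
Residual: 335 days.
Total: 14213 days.

14213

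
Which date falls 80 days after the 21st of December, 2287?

the 10th of March, 2288

Count 80 days after December 21, 2287:
December 2287: 31 − 21 = 10 days remain.
Then January (31), February 2288 (29): 31 + 29 = 60 days.
March 1–10, 2288: 10 days.
Residual: 80 days.
Total: 80 days.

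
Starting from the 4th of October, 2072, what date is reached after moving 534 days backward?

the 19th of April, 2071

Count 534 days before October 4, 2072:
April 19, 2071 → April 19, 2072: 366 days (2072 is a leap year).
April 2072: 30 − 19 = 11 days remain.
Then May (31), June (30), July (31), August (31), September (30): 31 + 30 + 31 + 31 + 30 = 153 days.
October 1–4, 2072: 4 days.
Residual: 168 days.
Total: 534 days.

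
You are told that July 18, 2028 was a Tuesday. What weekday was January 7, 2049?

Thursday

Day-of-year of July 18, 2028: 200.
Day-of-year of January 7, 2049: 7.
2028 has 366 days, so 366 − 200 = 166 days remain in 2028.
Full years 2029–2048: 15 common + 5 leap = 15×365 + 5×366 = 7305 days.
Total: 166 + 7305 + 7 = 7478 days.
7478 mod 7 = 2, so 2 days after Tuesday is Thursday.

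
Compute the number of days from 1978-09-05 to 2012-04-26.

From September 5, 1978 to September 5, 2011: 33 years, of which 8 contain a Feb 29 — 25×365 + 8×366 = 12053 days.
(2000 is a leap year (divisible by 400).)
September 2011: 30 − 5 = 25 days remain.
Then October (31), November (30), December (31), January (31), February 2012 (29), March (31): 31 + 30 + 31 + 31 + 29 + 31 = 183 days.
April 1–26, 2012: 26 days.
Residual: 234 days.
Total: 12287 days.

12287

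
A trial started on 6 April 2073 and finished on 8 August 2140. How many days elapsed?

24595

Day-of-year of April 6, 2073: 96.
Day-of-year of August 8, 2140: 221.
2073 has 365 days, so 365 − 96 = 269 days remain in 2073.
Full years 2074–2139: 51 common + 15 leap = 51×365 + 15×366 = 24105 days.
Total: 269 + 24105 + 221 = 24595 days.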